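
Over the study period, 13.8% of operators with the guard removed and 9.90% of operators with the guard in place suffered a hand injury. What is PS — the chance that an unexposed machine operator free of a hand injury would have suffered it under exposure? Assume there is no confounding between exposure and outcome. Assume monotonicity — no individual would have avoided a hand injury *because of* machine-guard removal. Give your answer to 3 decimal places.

p₁ = 0.138, p₀ = 0.099.
Under exogeneity and monotonicity, PS = (p₁ − p₀) / (1 − p₀).
PS = (0.138 − 0.099) / (1 − 0.099) = 0.039 / 0.901 ≈ 0.0433

PS ≈ 0.043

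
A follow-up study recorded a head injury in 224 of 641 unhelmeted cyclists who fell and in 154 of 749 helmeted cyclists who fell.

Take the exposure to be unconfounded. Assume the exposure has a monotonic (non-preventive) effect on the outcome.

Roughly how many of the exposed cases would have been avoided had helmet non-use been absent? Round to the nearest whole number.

p₁ = P(outcome | exposed) = 224/641 = 0.34945
p₀ = P(outcome | unexposed) = 154/749 = 0.20561
PN = (p₁ − p₀)/p₁ = (0.34945 − 0.20561) / 0.34945 ≈ 0.41163.
Attributable cases ≈ PN × (exposed cases) = 0.41163 × 224 ≈ 92.21.

about 92 cases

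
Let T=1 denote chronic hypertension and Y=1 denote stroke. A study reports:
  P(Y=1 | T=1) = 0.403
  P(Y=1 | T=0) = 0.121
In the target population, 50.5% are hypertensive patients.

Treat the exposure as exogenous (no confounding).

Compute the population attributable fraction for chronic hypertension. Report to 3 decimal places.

Let p₁ = 0.403, p₀ = 0.121.
Overall risk P(Y=1) = π·p₁ + (1−π)·p₀ = 0.505×0.403 + 0.495×0.121 = 0.26341.
Under exogeneity, PAF = [P(Y=1) − p₀] / P(Y=1).
PAF = (0.26341 − 0.121) / 0.26341 ≈ 0.5406

PAF ≈ 0.541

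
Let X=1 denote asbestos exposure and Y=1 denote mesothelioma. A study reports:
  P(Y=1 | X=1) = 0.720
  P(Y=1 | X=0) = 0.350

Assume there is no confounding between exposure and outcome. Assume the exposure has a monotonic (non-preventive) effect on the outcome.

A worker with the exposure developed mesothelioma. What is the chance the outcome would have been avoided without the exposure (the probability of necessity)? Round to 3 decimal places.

Let p₁ = 0.72, p₀ = 0.35.
Under exogeneity and monotonicity, PN = (p₁ − p₀) / p₁.
PN = (0.72 − 0.35) / 0.72 = 0.37 / 0.72 ≈ 0.5139

PN ≈ 0.514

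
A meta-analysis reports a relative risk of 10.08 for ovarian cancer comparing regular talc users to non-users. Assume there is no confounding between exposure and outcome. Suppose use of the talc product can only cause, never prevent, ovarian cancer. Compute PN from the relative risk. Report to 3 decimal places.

Under exogeneity and monotonicity, PN = (RR − 1) / RR = 1 − 1/RR.
PN = (10.08 − 1) / 10.08 = 9.08 / 10.08 ≈ 0.9008

PN ≈ 0.901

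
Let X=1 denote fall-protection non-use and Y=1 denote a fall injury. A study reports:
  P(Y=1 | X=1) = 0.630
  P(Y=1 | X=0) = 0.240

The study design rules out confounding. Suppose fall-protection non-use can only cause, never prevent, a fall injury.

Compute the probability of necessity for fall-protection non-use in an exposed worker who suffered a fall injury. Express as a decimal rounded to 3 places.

PN ≈ 0.619

Let p₁ = 0.63, p₀ = 0.24.
Under exogeneity and monotonicity, PN = (p₁ − p₀) / p₁.
PN = (0.63 − 0.24) / 0.63 = 0.39 / 0.63 ≈ 0.6190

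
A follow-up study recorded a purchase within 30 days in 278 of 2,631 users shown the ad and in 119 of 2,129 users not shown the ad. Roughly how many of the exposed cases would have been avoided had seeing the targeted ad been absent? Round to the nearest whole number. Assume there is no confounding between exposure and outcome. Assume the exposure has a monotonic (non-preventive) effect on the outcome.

p₁ = P(outcome | exposed) = 278/2631 = 0.10566
p₀ = P(outcome | unexposed) = 119/2129 = 0.055895
PN = (p₁ − p₀)/p₁ = (0.10566 − 0.055895) / 0.10566 ≈ 0.47101.
Attributable cases ≈ PN × (exposed cases) = 0.47101 × 278 ≈ 130.94.

about 131 cases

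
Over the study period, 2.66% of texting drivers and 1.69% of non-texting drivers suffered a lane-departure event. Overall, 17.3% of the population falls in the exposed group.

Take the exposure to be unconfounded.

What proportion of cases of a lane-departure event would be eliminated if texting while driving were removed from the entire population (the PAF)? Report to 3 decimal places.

p₁ = 0.0266, p₀ = 0.0169.
Overall risk P(Y=1) = π·p₁ + (1−π)·p₀ = 0.173×0.0266 + 0.827×0.0169 = 0.018578.
Under exogeneity, PAF = [P(Y=1) − p₀] / P(Y=1).
PAF = (0.018578 − 0.0169) / 0.018578 ≈ 0.0903

PAF ≈ 0.090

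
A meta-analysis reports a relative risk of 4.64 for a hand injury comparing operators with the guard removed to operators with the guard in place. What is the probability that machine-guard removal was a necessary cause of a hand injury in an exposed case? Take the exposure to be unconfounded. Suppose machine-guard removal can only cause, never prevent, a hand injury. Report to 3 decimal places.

Under exogeneity and monotonicity, PN = (RR − 1) / RR = 1 − 1/RR.
PN = (4.64 − 1) / 4.64 = 3.64 / 4.64 ≈ 0.7845

PN ≈ 0.784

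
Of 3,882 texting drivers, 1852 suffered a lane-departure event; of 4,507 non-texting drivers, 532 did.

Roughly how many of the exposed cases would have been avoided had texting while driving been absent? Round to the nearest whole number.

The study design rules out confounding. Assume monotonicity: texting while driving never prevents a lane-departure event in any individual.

p₁ = P(outcome | exposed) = 1852/3882 = 0.47707
p₀ = P(outcome | unexposed) = 532/4507 = 0.11804
PN = (p₁ − p₀)/p₁ = (0.47707 − 0.11804) / 0.47707 ≈ 0.75258.
Attributable cases ≈ PN × (exposed cases) = 0.75258 × 1852 ≈ 1393.77.

about 1394 cases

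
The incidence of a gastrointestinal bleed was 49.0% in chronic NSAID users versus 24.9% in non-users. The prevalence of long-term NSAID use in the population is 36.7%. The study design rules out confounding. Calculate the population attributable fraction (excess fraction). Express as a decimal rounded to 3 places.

p₁ = 0.49, p₀ = 0.249.
Overall risk P(Y=1) = π·p₁ + (1−π)·p₀ = 0.367×0.49 + 0.633×0.249 = 0.33745.
Under exogeneity, PAF = [P(Y=1) − p₀] / P(Y=1).
PAF = (0.33745 − 0.249) / 0.33745 ≈ 0.2621

PAF ≈ 0.262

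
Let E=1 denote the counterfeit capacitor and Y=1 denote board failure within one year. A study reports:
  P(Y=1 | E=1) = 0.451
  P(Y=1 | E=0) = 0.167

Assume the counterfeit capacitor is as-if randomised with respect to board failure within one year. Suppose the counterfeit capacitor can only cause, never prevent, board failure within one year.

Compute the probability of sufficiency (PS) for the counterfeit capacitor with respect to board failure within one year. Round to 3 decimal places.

Let p₁ = 0.451, p₀ = 0.167.
Under exogeneity and monotonicity, PS = (p₁ − p₀) / (1 − p₀).
PS = (0.451 − 0.167) / (1 − 0.167) = 0.284 / 0.833 ≈ 0.3409

PS ≈ 0.341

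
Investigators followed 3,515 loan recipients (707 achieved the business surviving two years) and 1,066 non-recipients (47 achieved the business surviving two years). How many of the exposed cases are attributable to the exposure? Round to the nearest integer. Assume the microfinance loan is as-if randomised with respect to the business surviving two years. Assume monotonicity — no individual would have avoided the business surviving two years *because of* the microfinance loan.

about 552 cases

p₁ = P(outcome | exposed) = 707/3515 = 0.20114
p₀ = P(outcome | unexposed) = 47/1066 = 0.04409
PN = (p₁ − p₀)/p₁ = (0.20114 − 0.04409) / 0.20114 ≈ 0.78080.
Attributable cases ≈ PN × (exposed cases) = 0.78080 × 707 ≈ 552.02.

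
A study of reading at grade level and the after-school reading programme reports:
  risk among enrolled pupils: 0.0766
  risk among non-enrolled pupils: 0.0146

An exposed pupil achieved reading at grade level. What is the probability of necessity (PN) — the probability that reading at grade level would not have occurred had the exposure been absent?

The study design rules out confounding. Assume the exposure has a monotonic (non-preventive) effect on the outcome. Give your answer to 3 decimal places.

PN ≈ 0.809

Let p₁ = 0.0766, p₀ = 0.0146.
Under exogeneity and monotonicity, PN = (p₁ − p₀) / p₁.
PN = (0.0766 − 0.0146) / 0.0766 = 0.062 / 0.0766 ≈ 0.8094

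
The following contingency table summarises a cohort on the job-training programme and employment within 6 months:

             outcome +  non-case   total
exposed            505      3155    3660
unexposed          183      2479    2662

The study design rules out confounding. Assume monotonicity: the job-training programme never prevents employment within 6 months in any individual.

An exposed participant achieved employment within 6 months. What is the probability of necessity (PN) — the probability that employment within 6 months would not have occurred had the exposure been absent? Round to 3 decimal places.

PN ≈ 0.502

p₁ = P(outcome | exposed) = 505/3660 = 0.13798
p₀ = P(outcome | unexposed) = 183/2662 = 0.068745
Under exogeneity and monotonicity, PN = (p₁ − p₀) / p₁.
PN = (0.13798 − 0.068745) / 0.13798 = 0.069233 / 0.13798 ≈ 0.5018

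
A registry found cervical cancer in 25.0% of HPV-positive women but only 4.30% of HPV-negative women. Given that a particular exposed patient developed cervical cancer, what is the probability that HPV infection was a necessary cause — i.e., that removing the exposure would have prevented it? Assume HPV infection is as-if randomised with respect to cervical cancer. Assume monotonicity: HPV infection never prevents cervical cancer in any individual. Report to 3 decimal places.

PN ≈ 0.828

p₁ = 0.25, p₀ = 0.043.
Under exogeneity and monotonicity, PN = (p₁ − p₀) / p₁.
PN = (0.25 − 0.043) / 0.25 = 0.207 / 0.25 ≈ 0.8280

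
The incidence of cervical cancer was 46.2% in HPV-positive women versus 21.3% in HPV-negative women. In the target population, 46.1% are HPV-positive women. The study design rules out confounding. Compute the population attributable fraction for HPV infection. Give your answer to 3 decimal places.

p₁ = 0.462, p₀ = 0.213.
Overall risk P(Y=1) = π·p₁ + (1−π)·p₀ = 0.461×0.462 + 0.539×0.213 = 0.32779.
Under exogeneity, PAF = [P(Y=1) − p₀] / P(Y=1).
PAF = (0.32779 − 0.213) / 0.32779 ≈ 0.3502

PAF ≈ 0.350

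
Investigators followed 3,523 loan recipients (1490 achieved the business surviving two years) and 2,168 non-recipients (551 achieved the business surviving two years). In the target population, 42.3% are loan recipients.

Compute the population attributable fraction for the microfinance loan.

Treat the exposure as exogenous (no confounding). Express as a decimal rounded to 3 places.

PAF ≈ 0.219

p₁ = P(outcome | exposed) = 1490/3523 = 0.42293
p₀ = P(outcome | unexposed) = 551/2168 = 0.25415
Overall risk P(Y=1) = π·p₁ + (1−π)·p₀ = 0.423×0.42293 + 0.577×0.25415 = 0.32555.
Under exogeneity, PAF = [P(Y=1) − p₀] / P(Y=1).
PAF = (0.32555 − 0.25415) / 0.32555 ≈ 0.2193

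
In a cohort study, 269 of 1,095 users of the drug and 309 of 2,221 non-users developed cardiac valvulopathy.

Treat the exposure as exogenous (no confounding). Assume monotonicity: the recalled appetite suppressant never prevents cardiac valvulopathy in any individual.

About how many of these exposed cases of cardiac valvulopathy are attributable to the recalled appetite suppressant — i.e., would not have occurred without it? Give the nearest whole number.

p₁ = P(outcome | exposed) = 269/1095 = 0.24566
p₀ = P(outcome | unexposed) = 309/2221 = 0.13913
PN = (p₁ − p₀)/p₁ = (0.24566 − 0.13913) / 0.24566 ≈ 0.43367.
Attributable cases ≈ PN × (exposed cases) = 0.43367 × 269 ≈ 116.66.

about 117 cases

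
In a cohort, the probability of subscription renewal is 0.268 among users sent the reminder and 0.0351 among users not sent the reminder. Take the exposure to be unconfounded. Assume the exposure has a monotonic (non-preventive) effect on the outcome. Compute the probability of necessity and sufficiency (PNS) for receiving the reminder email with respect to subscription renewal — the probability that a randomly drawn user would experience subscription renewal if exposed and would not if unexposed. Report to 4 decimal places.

PNS ≈ 0.2329

Let p₁ = 0.268, p₀ = 0.0351.
Under exogeneity and monotonicity, PNS = p₁ − p₀.
PNS = 0.268 − 0.0351 = 0.2329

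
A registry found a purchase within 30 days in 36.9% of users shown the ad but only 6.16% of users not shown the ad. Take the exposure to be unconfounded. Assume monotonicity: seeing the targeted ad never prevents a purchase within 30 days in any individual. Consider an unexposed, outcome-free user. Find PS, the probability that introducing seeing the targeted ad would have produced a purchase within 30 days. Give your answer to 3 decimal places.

p₁ = 0.369, p₀ = 0.0616.
Under exogeneity and monotonicity, PS = (p₁ − p₀) / (1 − p₀).
PS = (0.369 − 0.0616) / (1 − 0.0616) = 0.3074 / 0.9384 ≈ 0.3276

PS ≈ 0.328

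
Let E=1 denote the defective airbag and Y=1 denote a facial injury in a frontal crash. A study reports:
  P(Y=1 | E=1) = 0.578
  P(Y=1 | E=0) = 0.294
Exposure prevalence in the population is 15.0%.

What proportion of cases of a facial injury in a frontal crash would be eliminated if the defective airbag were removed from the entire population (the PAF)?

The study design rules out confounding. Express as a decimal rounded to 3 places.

Let p₁ = 0.578, p₀ = 0.294.
Overall risk P(Y=1) = π·p₁ + (1−π)·p₀ = 0.15×0.578 + 0.85×0.294 = 0.3366.
Under exogeneity, PAF = [P(Y=1) − p₀] / P(Y=1).
PAF = (0.3366 − 0.294) / 0.3366 ≈ 0.1266

PAF ≈ 0.127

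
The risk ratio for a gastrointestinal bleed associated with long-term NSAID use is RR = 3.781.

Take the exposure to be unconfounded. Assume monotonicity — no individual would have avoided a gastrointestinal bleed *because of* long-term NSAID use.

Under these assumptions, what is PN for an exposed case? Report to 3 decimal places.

PN ≈ 0.736

Under exogeneity and monotonicity, PN = (RR − 1) / RR = 1 − 1/RR.
PN = (3.781 − 1) / 3.781 = 2.781 / 3.781 ≈ 0.7355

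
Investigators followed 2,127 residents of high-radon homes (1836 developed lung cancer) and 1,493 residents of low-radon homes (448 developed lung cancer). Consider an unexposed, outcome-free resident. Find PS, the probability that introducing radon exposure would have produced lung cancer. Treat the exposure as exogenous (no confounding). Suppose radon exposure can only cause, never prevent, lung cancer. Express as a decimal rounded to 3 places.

p₁ = P(outcome | exposed) = 1836/2127 = 0.86319
p₀ = P(outcome | unexposed) = 448/1493 = 0.30007
Under exogeneity and monotonicity, PS = (p₁ − p₀) / (1 − p₀).
PS = (0.86319 − 0.30007) / (1 − 0.30007) = 0.56312 / 0.69993 ≈ 0.8045

PS ≈ 0.805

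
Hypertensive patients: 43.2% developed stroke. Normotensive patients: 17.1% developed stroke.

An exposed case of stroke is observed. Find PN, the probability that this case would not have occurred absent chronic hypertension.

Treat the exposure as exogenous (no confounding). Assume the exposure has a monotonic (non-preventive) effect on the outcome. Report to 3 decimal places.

PN ≈ 0.604

p₁ = 0.432, p₀ = 0.171.
Under exogeneity and monotonicity, PN = (p₁ − p₀) / p₁.
PN = (0.432 − 0.171) / 0.432 = 0.261 / 0.432 ≈ 0.6042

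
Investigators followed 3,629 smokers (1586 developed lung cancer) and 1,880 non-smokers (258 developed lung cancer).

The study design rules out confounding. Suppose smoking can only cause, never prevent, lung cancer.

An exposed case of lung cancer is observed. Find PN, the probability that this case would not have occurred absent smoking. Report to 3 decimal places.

p₁ = P(outcome | exposed) = 1586/3629 = 0.43703
p₀ = P(outcome | unexposed) = 258/1880 = 0.13723
Under exogeneity and monotonicity, PN = (p₁ − p₀) / p₁.
PN = (0.43703 − 0.13723) / 0.43703 = 0.2998 / 0.43703 ≈ 0.6860

PN ≈ 0.686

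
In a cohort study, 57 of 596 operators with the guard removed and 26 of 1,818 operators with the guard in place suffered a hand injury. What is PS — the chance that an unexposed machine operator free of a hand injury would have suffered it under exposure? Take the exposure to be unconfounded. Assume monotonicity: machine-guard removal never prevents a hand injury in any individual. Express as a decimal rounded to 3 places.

PS ≈ 0.083

p₁ = P(outcome | exposed) = 57/596 = 0.095638
p₀ = P(outcome | unexposed) = 26/1818 = 0.014301
Under exogeneity and monotonicity, PS = (p₁ − p₀) / (1 − p₀).
PS = (0.095638 − 0.014301) / (1 − 0.014301) = 0.081336 / 0.9857 ≈ 0.0825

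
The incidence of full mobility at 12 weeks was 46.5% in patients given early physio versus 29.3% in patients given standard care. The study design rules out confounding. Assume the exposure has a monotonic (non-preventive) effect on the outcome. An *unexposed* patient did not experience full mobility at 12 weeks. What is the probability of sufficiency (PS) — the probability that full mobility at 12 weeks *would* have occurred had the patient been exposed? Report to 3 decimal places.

p₁ = 0.465, p₀ = 0.293.
Under exogeneity and monotonicity, PS = (p₁ − p₀) / (1 − p₀).
PS = (0.465 − 0.293) / (1 − 0.293) = 0.172 / 0.707 ≈ 0.2433

PS ≈ 0.243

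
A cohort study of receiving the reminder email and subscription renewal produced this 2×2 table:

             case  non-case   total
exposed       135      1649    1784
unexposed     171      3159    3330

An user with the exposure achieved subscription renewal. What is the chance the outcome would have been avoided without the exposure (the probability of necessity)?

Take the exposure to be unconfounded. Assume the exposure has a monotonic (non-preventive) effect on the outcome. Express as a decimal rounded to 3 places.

p₁ = P(outcome | exposed) = 135/1784 = 0.075673
p₀ = P(outcome | unexposed) = 171/3330 = 0.051351
Under exogeneity and monotonicity, PN = (p₁ − p₀)/p₁.
PN = (0.075673 − 0.051351) / 0.075673 ≈ 0.3214

PN ≈ 0.321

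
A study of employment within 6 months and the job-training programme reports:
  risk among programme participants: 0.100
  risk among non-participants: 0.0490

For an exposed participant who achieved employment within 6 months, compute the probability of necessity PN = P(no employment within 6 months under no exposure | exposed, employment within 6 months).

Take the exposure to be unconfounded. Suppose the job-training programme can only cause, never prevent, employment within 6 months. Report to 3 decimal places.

Let p₁ = 0.1, p₀ = 0.049.
Under exogeneity and monotonicity, PN = (p₁ − p₀) / p₁.
PN = (0.1 − 0.049) / 0.1 = 0.051 / 0.1 ≈ 0.5100

PN ≈ 0.510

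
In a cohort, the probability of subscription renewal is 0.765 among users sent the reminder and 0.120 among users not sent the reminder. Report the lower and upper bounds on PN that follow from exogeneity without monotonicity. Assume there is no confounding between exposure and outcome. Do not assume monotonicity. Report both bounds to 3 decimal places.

0.843 ≤ PN ≤ 1.000

Let p₁ = 0.765, p₀ = 0.12.
Under exogeneity alone the bounds on PN are max{0,(p₁−p₀)/p₁} ≤ PN ≤ min{1,(1−p₀)/p₁}.
  lower = (p₁ − p₀)/p₁ = 0.645 / 0.765 ≈ 0.8431
  upper = min{1, (1 − p₀)/p₁} = 0.88 / 0.765 ≈ 1.1503 → capped at 1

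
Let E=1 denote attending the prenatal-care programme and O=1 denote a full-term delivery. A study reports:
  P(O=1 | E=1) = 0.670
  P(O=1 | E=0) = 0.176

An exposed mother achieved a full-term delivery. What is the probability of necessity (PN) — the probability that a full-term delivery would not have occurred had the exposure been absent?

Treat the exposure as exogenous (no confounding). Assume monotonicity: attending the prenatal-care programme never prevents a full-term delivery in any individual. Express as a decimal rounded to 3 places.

PN ≈ 0.737

Let p₁ = 0.67, p₀ = 0.176.
Under exogeneity and monotonicity, PN = (p₁ − p₀) / p₁.
PN = (0.67 − 0.176) / 0.67 = 0.494 / 0.67 ≈ 0.7373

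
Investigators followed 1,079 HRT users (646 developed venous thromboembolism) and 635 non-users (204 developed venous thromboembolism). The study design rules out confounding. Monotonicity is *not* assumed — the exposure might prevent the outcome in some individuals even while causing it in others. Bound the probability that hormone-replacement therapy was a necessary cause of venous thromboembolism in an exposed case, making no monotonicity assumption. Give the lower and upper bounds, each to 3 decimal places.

0.463 ≤ PN ≤ 1.000

p₁ = P(outcome | exposed) = 646/1079 = 0.5987
p₀ = P(outcome | unexposed) = 204/635 = 0.32126
Under exogeneity alone the bounds on PN are max{0,(p₁−p₀)/p₁} ≤ PN ≤ min{1,(1−p₀)/p₁}.
  lower = (p₁ − p₀)/p₁ = 0.27744 / 0.5987 ≈ 0.4634
  upper = min{1, (1 − p₀)/p₁} = 0.67874 / 0.5987 ≈ 1.1337 → capped at 1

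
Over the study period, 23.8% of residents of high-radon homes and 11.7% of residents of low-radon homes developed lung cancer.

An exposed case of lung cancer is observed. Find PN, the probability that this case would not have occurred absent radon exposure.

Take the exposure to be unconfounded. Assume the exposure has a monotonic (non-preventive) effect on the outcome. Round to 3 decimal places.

PN ≈ 0.508

p₁ = 0.238, p₀ = 0.117.
Under exogeneity and monotonicity, PN = (p₁ − p₀) / p₁.
PN = (0.238 − 0.117) / 0.238 = 0.121 / 0.238 ≈ 0.5084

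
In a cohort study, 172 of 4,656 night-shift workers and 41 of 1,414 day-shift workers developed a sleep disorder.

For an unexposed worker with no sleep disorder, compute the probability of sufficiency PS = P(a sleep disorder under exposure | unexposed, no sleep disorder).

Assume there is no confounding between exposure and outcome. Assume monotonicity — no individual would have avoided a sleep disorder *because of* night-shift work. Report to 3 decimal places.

p₁ = P(outcome | exposed) = 172/4656 = 0.036942
p₀ = P(outcome | unexposed) = 41/1414 = 0.028996
Under exogeneity and monotonicity, PS = (p₁ − p₀) / (1 − p₀).
PS = (0.036942 − 0.028996) / (1 − 0.028996) = 0.0079458 / 0.971 ≈ 0.0082

PS ≈ 0.008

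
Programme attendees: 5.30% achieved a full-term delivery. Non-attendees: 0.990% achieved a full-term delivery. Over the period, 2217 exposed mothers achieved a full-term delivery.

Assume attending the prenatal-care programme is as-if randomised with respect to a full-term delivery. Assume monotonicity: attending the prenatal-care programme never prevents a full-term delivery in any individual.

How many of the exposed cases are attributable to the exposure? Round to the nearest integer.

p₁ = 0.053, p₀ = 0.0099.
PN = (p₁ − p₀)/p₁ = (0.053 − 0.0099) / 0.053 ≈ 0.81321.
Attributable cases ≈ PN × (exposed cases) = 0.81321 × 2217 ≈ 1802.88.

about 1803 cases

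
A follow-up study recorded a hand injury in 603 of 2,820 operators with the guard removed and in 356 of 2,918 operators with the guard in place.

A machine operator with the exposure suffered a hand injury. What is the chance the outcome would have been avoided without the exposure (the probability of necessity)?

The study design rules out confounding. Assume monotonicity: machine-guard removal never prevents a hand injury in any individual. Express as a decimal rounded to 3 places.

PN ≈ 0.429

p₁ = P(outcome | exposed) = 603/2820 = 0.21383
p₀ = P(outcome | unexposed) = 356/2918 = 0.122
Under exogeneity and monotonicity, PN = (p₁ − p₀) / p₁.
PN = (0.21383 − 0.122) / 0.21383 = 0.091828 / 0.21383 ≈ 0.4294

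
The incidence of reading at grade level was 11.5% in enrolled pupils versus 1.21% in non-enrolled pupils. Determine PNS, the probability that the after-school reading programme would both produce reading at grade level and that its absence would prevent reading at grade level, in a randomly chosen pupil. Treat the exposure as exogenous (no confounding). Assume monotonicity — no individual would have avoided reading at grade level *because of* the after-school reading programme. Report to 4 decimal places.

PNS ≈ 0.1029

p₁ = 0.115, p₀ = 0.0121.
Under exogeneity and monotonicity, PNS = p₁ − p₀.
PNS = 0.115 − 0.0121 = 0.1029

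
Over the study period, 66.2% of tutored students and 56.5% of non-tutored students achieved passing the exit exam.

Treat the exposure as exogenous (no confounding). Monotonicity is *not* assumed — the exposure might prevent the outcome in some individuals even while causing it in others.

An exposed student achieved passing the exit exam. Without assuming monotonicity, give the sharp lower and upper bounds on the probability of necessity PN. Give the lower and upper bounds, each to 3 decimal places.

0.147 ≤ PN ≤ 0.657

p₁ = 0.662, p₀ = 0.565.
Under exogeneity alone the bounds on PN are max{0,(p₁−p₀)/p₁} ≤ PN ≤ min{1,(1−p₀)/p₁}.
  lower = (p₁ − p₀)/p₁ = 0.097 / 0.662 ≈ 0.1465
  upper = min{1, (1 − p₀)/p₁} = 0.435 / 0.662 ≈ 0.6571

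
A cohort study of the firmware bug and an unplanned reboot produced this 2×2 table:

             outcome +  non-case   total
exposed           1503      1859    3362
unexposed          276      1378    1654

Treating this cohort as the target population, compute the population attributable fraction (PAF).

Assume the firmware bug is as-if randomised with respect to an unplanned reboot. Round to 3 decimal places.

p₁ = P(outcome | exposed) = 1503/3362 = 0.44706
p₀ = P(outcome | unexposed) = 276/1654 = 0.16687
Exposure prevalence π = 3362/5016 = 0.67026; overall risk P(Y=1) = 0.35467.
Under exogeneity, PAF = [P(Y=1) − p₀]/P(Y=1).
PAF = (0.35467 − 0.16687) / 0.35467 ≈ 0.5295

PAF ≈ 0.530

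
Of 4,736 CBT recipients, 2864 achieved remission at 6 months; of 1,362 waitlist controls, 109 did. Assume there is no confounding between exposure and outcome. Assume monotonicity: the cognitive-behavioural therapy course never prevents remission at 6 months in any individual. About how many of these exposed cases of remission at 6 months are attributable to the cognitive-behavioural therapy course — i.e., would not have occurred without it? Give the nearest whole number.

p₁ = P(outcome | exposed) = 2864/4736 = 0.60473
p₀ = P(outcome | unexposed) = 109/1362 = 0.080029
PN = (p₁ − p₀)/p₁ = (0.60473 − 0.080029) / 0.60473 ≈ 0.86766.
Attributable cases ≈ PN × (exposed cases) = 0.86766 × 2864 ≈ 2484.98.

about 2485 cases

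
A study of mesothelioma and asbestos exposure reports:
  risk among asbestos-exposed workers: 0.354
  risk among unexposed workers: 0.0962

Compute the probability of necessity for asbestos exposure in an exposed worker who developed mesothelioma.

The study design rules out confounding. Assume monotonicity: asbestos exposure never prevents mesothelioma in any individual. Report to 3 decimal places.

PN ≈ 0.728

Let p₁ = 0.354, p₀ = 0.0962.
Under exogeneity and monotonicity, PN = (p₁ − p₀) / p₁.
PN = (0.354 − 0.0962) / 0.354 = 0.2578 / 0.354 ≈ 0.7282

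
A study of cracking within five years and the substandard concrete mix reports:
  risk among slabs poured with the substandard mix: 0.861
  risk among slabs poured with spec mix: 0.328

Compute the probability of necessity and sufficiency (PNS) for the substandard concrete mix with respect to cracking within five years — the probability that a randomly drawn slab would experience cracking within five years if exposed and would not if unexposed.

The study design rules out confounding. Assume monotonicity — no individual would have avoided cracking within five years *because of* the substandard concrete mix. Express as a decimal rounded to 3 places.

PNS ≈ 0.533

Let p₁ = 0.861, p₀ = 0.328.
Under exogeneity and monotonicity, PNS = p₁ − p₀.
PNS = 0.861 − 0.328 = 0.533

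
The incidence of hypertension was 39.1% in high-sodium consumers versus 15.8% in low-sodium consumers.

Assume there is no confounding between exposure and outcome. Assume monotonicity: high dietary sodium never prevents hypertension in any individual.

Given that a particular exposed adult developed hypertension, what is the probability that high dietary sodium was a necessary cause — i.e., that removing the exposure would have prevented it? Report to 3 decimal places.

PN ≈ 0.596

p₁ = 0.391, p₀ = 0.158.
Under exogeneity and monotonicity, PN = (p₁ − p₀) / p₁.
PN = (0.391 − 0.158) / 0.391 = 0.233 / 0.391 ≈ 0.5959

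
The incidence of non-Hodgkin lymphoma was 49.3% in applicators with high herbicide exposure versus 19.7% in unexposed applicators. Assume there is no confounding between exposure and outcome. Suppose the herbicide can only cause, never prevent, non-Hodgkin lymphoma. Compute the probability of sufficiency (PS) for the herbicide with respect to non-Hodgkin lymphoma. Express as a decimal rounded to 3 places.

p₁ = 0.493, p₀ = 0.197.
Under exogeneity and monotonicity, PS = (p₁ − p₀) / (1 − p₀).
PS = (0.493 − 0.197) / (1 − 0.197) = 0.296 / 0.803 ≈ 0.3686

PS ≈ 0.369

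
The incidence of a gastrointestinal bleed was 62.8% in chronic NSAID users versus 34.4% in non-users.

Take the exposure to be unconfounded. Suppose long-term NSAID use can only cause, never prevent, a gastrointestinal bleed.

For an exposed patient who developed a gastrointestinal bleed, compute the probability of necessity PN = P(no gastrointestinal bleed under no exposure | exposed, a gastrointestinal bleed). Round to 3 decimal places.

p₁ = 0.628, p₀ = 0.344.
Under exogeneity and monotonicity, PN = (p₁ − p₀) / p₁.
PN = (0.628 − 0.344) / 0.628 = 0.284 / 0.628 ≈ 0.4522

PN ≈ 0.452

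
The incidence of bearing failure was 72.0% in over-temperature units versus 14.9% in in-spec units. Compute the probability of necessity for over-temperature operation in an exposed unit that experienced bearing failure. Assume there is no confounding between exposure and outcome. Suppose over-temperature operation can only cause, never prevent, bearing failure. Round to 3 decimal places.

p₁ = 0.72, p₀ = 0.149.
Under exogeneity and monotonicity, PN = (p₁ − p₀) / p₁.
PN = (0.72 − 0.149) / 0.72 = 0.571 / 0.72 ≈ 0.7931

PN ≈ 0.793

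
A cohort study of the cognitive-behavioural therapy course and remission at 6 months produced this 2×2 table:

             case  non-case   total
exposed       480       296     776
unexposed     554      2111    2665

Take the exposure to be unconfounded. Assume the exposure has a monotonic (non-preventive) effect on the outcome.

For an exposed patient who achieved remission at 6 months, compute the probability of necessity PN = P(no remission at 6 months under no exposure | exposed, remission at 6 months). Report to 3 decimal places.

p₁ = P(outcome | exposed) = 480/776 = 0.61856
p₀ = P(outcome | unexposed) = 554/2665 = 0.20788
Under exogeneity and monotonicity, PN = (p₁ − p₀)/p₁.
PN = (0.61856 − 0.20788) / 0.61856 ≈ 0.6639

PN ≈ 0.664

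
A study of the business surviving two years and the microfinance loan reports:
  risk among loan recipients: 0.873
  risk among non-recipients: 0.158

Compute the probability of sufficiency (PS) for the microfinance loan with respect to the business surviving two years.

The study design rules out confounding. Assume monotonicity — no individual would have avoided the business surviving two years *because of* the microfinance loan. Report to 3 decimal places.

PS ≈ 0.849

Let p₁ = 0.873, p₀ = 0.158.
Under exogeneity and monotonicity, PS = (p₁ − p₀) / (1 − p₀).
PS = (0.873 − 0.158) / (1 − 0.158) = 0.715 / 0.842 ≈ 0.8492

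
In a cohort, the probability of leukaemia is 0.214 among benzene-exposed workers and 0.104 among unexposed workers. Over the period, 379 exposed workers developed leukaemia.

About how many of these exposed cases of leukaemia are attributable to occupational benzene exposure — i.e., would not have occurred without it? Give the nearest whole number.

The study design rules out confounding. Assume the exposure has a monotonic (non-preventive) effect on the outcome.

Let p₁ = 0.214, p₀ = 0.104.
PN = (p₁ − p₀)/p₁ = (0.214 − 0.104) / 0.214 ≈ 0.51402.
Attributable cases ≈ PN × (exposed cases) = 0.51402 × 379 ≈ 194.81.

about 195 cases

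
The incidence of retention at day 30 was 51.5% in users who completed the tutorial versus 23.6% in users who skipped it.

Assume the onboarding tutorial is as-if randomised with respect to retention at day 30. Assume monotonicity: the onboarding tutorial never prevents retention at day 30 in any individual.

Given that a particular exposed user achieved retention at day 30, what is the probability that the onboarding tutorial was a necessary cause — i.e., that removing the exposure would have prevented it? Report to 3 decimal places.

PN ≈ 0.542

p₁ = 0.515, p₀ = 0.236.
Under exogeneity and monotonicity, PN = (p₁ − p₀) / p₁.
PN = (0.515 − 0.236) / 0.515 = 0.279 / 0.515 ≈ 0.5417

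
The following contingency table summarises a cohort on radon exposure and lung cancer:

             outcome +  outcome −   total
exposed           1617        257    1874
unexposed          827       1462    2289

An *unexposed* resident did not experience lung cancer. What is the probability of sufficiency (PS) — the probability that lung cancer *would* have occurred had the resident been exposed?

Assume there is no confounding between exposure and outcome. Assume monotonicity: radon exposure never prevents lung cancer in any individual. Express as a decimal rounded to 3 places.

p₁ = P(outcome | exposed) = 1617/1874 = 0.86286
p₀ = P(outcome | unexposed) = 827/2289 = 0.36129
Under exogeneity and monotonicity, PS = (p₁ − p₀)/(1 − p₀).
PS = (0.86286 − 0.36129) / 0.63871 ≈ 0.7853

PS ≈ 0.785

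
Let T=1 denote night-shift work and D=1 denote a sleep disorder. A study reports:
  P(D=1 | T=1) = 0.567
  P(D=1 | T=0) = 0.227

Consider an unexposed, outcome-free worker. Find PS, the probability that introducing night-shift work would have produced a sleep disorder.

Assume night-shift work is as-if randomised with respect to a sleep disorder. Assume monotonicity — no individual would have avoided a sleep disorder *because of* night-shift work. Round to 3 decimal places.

Let p₁ = 0.567, p₀ = 0.227.
Under exogeneity and monotonicity, PS = (p₁ − p₀) / (1 − p₀).
PS = (0.567 − 0.227) / (1 − 0.227) = 0.34 / 0.773 ≈ 0.4398

PS ≈ 0.440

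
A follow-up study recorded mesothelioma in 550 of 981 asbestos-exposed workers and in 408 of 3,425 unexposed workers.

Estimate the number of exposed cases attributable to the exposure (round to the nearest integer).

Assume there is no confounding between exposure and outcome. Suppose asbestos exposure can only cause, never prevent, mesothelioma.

about 433 cases

p₁ = P(outcome | exposed) = 550/981 = 0.56065
p₀ = P(outcome | unexposed) = 408/3425 = 0.11912
PN = (p₁ − p₀)/p₁ = (0.56065 − 0.11912) / 0.56065 ≈ 0.78753.
Attributable cases ≈ PN × (exposed cases) = 0.78753 × 550 ≈ 433.14.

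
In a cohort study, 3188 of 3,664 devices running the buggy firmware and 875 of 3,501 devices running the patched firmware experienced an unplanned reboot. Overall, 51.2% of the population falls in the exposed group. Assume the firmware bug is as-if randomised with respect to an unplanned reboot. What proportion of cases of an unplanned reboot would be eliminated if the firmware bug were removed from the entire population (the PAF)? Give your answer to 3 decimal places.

p₁ = P(outcome | exposed) = 3188/3664 = 0.87009
p₀ = P(outcome | unexposed) = 875/3501 = 0.24993
Overall risk P(Y=1) = π·p₁ + (1−π)·p₀ = 0.512×0.87009 + 0.488×0.24993 = 0.56745.
Under exogeneity, PAF = [P(Y=1) − p₀] / P(Y=1).
PAF = (0.56745 − 0.24993) / 0.56745 ≈ 0.5596

PAF ≈ 0.560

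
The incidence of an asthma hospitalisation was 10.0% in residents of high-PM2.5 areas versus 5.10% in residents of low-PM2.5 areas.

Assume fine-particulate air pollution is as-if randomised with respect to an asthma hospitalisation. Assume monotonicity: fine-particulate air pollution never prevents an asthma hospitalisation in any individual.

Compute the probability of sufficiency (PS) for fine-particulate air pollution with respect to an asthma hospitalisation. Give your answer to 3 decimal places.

PS ≈ 0.052

p₁ = 0.1, p₀ = 0.051.
Under exogeneity and monotonicity, PS = (p₁ − p₀) / (1 − p₀).
PS = (0.1 − 0.051) / (1 − 0.051) = 0.049 / 0.949 ≈ 0.0516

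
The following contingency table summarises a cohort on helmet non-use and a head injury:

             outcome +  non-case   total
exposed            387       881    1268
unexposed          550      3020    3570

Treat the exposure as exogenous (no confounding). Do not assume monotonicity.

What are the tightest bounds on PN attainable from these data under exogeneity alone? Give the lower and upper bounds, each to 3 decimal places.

0.495 ≤ PN ≤ 1.000

p₁ = P(outcome | exposed) = 387/1268 = 0.30521
p₀ = P(outcome | unexposed) = 550/3570 = 0.15406
Under exogeneity alone the bounds on PN are max{0,(p₁−p₀)/p₁} ≤ PN ≤ min{1,(1−p₀)/p₁}.
  lower = (p₁ − p₀)/p₁ = 0.15114 / 0.30521 ≈ 0.4952
  upper = min{1, (1 − p₀)/p₁} = 0.84594 / 0.30521 ≈ 2.7717 → capped at 1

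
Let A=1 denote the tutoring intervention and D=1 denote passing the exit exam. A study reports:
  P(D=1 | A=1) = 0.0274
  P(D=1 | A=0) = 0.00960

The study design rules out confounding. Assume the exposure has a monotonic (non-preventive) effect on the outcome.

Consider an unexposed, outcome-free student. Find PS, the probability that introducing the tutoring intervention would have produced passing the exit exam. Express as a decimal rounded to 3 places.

PS ≈ 0.018

Let p₁ = 0.0274, p₀ = 0.0096.
Under exogeneity and monotonicity, PS = (p₁ − p₀) / (1 − p₀).
PS = (0.0274 − 0.0096) / (1 − 0.0096) = 0.0178 / 0.9904 ≈ 0.0180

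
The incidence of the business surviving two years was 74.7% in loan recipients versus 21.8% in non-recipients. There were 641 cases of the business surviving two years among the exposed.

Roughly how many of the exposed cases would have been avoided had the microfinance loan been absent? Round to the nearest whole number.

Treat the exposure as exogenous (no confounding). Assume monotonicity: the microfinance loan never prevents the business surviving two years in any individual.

about 454 cases

p₁ = 0.747, p₀ = 0.218.
PN = (p₁ − p₀)/p₁ = (0.747 − 0.218) / 0.747 ≈ 0.70817.
Attributable cases ≈ PN × (exposed cases) = 0.70817 × 641 ≈ 453.93.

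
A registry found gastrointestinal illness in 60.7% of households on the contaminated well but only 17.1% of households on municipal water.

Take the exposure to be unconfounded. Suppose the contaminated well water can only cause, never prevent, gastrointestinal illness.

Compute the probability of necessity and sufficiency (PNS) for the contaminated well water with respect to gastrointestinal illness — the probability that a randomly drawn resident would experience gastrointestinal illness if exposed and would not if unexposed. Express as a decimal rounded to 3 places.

PNS ≈ 0.436

p₁ = 0.607, p₀ = 0.171.
Under exogeneity and monotonicity, PNS = p₁ − p₀.
PNS = 0.607 − 0.171 = 0.436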